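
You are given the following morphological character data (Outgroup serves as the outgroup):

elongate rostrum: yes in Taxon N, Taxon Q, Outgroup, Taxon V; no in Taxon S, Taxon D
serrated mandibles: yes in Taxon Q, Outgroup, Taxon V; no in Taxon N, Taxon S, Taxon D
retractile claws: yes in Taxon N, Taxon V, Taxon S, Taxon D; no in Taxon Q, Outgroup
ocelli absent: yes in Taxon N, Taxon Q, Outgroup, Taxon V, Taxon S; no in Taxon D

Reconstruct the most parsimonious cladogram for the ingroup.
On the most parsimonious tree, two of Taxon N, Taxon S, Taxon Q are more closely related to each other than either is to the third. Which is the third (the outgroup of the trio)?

Taxon Q

Character polarity is set by the outgroup: the derived state is whichever differs from the outgroup's state, so for elongate rostrum, serrated mandibles, ocelli absent the derived state is 'no', and for the remaining characters it is 'yes'.
elongate rostrum: derived state 'no' in Taxon D and Taxon S only — synapomorphy for {Taxon D, Taxon S}.
serrated mandibles (derived state 'no') is shared by Taxon D, Taxon N, and Taxon S — a synapomorphy uniting that clade.
Only Taxon D, Taxon N, Taxon S, and Taxon V show the derived state 'yes' for retractile claws, supporting them as a clade.
ocelli absent: derived state 'no' in Taxon D only — an autapomorphy, so it tells us nothing about relationships among taxa.
Most parsimonious ingroup topology: ((((Taxon S,Taxon D),Taxon N),Taxon V),Taxon Q).
Taxon N and Taxon S share a more recent common ancestor with each other than either does with Taxon Q, so Taxon Q is the least closely related of the three.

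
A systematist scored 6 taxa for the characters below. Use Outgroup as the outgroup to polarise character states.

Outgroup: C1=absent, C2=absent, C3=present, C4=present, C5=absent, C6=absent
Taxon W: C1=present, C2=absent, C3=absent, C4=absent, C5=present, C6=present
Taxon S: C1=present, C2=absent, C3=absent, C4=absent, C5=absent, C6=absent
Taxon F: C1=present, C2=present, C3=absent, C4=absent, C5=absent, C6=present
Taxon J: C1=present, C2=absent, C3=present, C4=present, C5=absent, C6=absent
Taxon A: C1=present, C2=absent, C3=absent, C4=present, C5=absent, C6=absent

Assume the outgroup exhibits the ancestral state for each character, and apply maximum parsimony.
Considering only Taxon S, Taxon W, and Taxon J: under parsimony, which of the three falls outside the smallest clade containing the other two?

Character polarity is set by the outgroup: the derived state is whichever differs from the outgroup's state, so for C3, C4 the derived state is 'absent', and for the remaining characters it is 'present'.
C1 (derived state 'present') is shared by all ingroup taxa — unites the whole ingroup.
C2: derived state 'present' in Taxon F only — an autapomorphy, so it tells us nothing about relationships among taxa.
Only Taxon A, Taxon F, Taxon S, and Taxon W show the derived state 'absent' for C3, supporting them as a clade.
C4 (derived state 'absent') is shared by Taxon F, Taxon S, and Taxon W — a synapomorphy uniting that clade.
C5 (derived state 'present') is unique to Taxon W (autapomorphy; uninformative for grouping).
C6: derived state 'present' in Taxon F and Taxon W only — synapomorphy for {Taxon F, Taxon W}.
Most parsimonious ingroup topology: ((((Taxon F,Taxon W),Taxon S),Taxon A),Taxon J).
Taxon S and Taxon W share a more recent common ancestor with each other than either does with Taxon J, so Taxon J is the least closely related of the three.

Taxon J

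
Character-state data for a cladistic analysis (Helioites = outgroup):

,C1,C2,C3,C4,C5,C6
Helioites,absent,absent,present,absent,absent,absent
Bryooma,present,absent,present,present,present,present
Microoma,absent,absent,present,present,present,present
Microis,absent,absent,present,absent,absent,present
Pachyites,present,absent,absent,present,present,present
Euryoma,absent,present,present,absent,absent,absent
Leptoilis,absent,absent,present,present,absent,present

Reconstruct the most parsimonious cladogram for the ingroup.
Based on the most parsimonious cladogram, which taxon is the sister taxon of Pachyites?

Bryooma

Character polarity is set by the outgroup: the derived state is whichever differs from the outgroup's state, so for C3 the derived state is 'absent', and for the remaining characters it is 'present'.
C1: derived state 'present' in Bryooma and Pachyites only — synapomorphy for {Bryooma, Pachyites}.
C2 (derived state 'present') is unique to Euryoma (autapomorphy; uninformative for grouping).
C3: derived state 'absent' in Pachyites only — an autapomorphy, so it tells us nothing about relationships among taxa.
C4 (derived state 'present') is shared by Bryooma, Leptoilis, Microoma, and Pachyites — a synapomorphy uniting that clade.
C5 (derived state 'present') is shared by Bryooma, Microoma, and Pachyites — a synapomorphy uniting that clade.
Only Bryooma, Leptoilis, Microis, Microoma, and Pachyites show the derived state 'present' for C6, supporting them as a clade.
Most parsimonious ingroup topology: (((((Bryooma,Pachyites),Microoma),Leptoilis),Microis),Euryoma).
Pachyites and Bryooma form a cherry on this tree, so they are sister taxa.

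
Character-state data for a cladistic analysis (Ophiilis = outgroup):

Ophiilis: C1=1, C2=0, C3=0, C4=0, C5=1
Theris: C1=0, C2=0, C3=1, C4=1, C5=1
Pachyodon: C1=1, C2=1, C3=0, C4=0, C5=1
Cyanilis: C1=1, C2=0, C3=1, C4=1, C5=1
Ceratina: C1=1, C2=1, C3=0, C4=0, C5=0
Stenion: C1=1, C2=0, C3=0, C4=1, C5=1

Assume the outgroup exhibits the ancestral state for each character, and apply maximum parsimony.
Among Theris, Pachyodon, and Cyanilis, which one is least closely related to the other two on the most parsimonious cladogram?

Pachyodon

Character polarity is set by the outgroup: the derived state is whichever differs from the outgroup's state, so for C1, C5 the derived state is '0', and for the remaining characters it is '1'.
C1: derived state '0' in Theris only — an autapomorphy, so it tells us nothing about relationships among taxa.
Only Ceratina and Pachyodon show the derived state '1' for C2, supporting them as a clade.
C3 (derived state '1') is shared by Cyanilis and Theris — a synapomorphy uniting that clade.
C4 (derived state '1') is shared by Cyanilis, Stenion, and Theris — a synapomorphy uniting that clade.
C5 (derived state '0') is unique to Ceratina (autapomorphy; uninformative for grouping).
Most parsimonious ingroup topology: (((Theris,Cyanilis),Stenion),(Pachyodon,Ceratina)).
Theris and Cyanilis share a more recent common ancestor with each other than either does with Pachyodon, so Pachyodon is the least closely related of the three.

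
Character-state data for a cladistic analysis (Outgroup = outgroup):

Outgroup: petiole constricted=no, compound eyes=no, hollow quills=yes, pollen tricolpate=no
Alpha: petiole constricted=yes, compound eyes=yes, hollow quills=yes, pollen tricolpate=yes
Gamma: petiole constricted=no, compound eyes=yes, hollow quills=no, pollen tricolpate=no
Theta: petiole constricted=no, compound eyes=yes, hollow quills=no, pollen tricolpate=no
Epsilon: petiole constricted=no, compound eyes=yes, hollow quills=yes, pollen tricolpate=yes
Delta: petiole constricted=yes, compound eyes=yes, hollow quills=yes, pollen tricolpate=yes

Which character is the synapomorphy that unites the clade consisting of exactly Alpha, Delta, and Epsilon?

Character polarity is set by the outgroup: the derived state is whichever differs from the outgroup's state, so for hollow quills the derived state is 'no', and for the remaining characters it is 'yes'.
petiole constricted (derived state 'yes') is shared by Alpha and Delta — a synapomorphy uniting that clade.
All ingroup taxa share the derived state 'yes' for compound eyes; it defines the ingroup but does not resolve relationships within it.
Only Gamma and Theta show the derived state 'no' for hollow quills, supporting them as a clade.
Only Alpha, Delta, and Epsilon show the derived state 'yes' for pollen tricolpate, supporting them as a clade.
Most parsimonious ingroup topology: (((Alpha,Delta),Epsilon),(Gamma,Theta)).
The clade {Alpha, Delta, Epsilon} is supported by pollen tricolpate: its derived state 'yes' occurs in exactly those taxa and in no other taxon (including the outgroup).

pollen tricolpate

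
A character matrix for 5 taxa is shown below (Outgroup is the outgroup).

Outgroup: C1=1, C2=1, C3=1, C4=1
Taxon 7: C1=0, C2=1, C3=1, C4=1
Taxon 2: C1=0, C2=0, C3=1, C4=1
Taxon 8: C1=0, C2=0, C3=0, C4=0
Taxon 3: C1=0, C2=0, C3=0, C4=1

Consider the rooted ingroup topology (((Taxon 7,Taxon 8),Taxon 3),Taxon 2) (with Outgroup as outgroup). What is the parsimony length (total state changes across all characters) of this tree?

Map each character onto (((Taxon 7,Taxon 8),Taxon 3),Taxon 2) (rooted by Outgroup) and count the minimum state changes it requires (Fitch parsimony):
C1: 1; C2: 2; C3: 2; C4: 1.
Total tree length = 6.

6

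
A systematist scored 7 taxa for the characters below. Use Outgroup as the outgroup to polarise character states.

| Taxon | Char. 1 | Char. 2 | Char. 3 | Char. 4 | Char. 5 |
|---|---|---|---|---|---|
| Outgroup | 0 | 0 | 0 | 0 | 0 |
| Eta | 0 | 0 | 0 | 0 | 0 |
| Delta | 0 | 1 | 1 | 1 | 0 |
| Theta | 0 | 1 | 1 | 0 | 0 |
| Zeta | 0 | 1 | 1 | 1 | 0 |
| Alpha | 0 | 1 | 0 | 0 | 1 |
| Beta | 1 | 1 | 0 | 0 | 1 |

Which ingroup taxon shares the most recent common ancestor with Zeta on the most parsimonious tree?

Delta

The outgroup has state '0' for every character, so '1' is the derived state throughout.
Char. 1: derived state '1' in Beta only — an autapomorphy, so it tells us nothing about relationships among taxa.
Char. 2 (derived state '1') is shared by Alpha, Beta, Delta, Theta, and Zeta — a synapomorphy uniting that clade.
Char. 3: derived state '1' in Delta, Theta, and Zeta only — synapomorphy for {Delta, Theta, Zeta}.
Char. 4: derived state '1' in Delta and Zeta only — synapomorphy for {Delta, Zeta}.
Char. 5 (derived state '1') is shared by Alpha and Beta — a synapomorphy uniting that clade.
Most parsimonious ingroup topology: (Eta,(((Delta,Zeta),Theta),(Alpha,Beta))).
Zeta and Delta form a cherry on this tree, so they are sister taxa.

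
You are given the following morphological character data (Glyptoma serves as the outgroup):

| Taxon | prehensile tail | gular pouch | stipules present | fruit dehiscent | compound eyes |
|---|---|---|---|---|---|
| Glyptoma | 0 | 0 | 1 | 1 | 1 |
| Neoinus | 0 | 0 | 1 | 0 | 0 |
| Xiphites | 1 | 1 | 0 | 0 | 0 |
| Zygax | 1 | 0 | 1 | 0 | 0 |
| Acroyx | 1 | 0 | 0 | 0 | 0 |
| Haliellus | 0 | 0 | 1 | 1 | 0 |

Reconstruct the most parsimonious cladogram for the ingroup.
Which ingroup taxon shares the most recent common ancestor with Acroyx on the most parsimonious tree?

Xiphites

Character polarity is set by the outgroup: the derived state is whichever differs from the outgroup's state, so for stipules present, fruit dehiscent, compound eyes the derived state is '0', and for the remaining characters it is '1'.
Only Acroyx, Xiphites, and Zygax show the derived state '1' for prehensile tail, supporting them as a clade.
gular pouch (derived state '1') is unique to Xiphites (autapomorphy; uninformative for grouping).
stipules present (derived state '0') is shared by Acroyx and Xiphites — a synapomorphy uniting that clade.
fruit dehiscent: derived state '0' in Acroyx, Neoinus, Xiphites, and Zygax only — synapomorphy for {Acroyx, Neoinus, Xiphites, Zygax}.
All ingroup taxa share the derived state '0' for compound eyes; it defines the ingroup but does not resolve relationships within it.
Most parsimonious ingroup topology: ((Neoinus,((Xiphites,Acroyx),Zygax)),Haliellus).
Acroyx and Xiphites form a cherry on this tree, so they are sister taxa.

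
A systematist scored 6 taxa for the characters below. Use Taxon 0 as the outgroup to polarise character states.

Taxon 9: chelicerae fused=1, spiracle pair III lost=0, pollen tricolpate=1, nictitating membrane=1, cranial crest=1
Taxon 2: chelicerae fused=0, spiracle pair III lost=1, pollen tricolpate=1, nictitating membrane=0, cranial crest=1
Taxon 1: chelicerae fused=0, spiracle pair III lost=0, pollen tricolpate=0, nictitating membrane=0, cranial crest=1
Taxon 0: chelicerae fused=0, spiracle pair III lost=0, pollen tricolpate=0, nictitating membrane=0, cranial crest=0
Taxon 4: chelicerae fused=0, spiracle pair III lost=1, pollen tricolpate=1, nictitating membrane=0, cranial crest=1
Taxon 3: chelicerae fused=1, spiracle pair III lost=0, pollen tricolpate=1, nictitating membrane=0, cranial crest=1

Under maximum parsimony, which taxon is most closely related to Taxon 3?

Taxon 9

The outgroup has state '0' for every character, so '1' is the derived state throughout.
chelicerae fused: derived state '1' in Taxon 3 and Taxon 9 only — synapomorphy for {Taxon 3, Taxon 9}.
Only Taxon 2 and Taxon 4 show the derived state '1' for spiracle pair III lost, supporting them as a clade.
pollen tricolpate (derived state '1') is shared by Taxon 2, Taxon 3, Taxon 4, and Taxon 9 — a synapomorphy uniting that clade.
nictitating membrane: derived state '1' in Taxon 9 only — an autapomorphy, so it tells us nothing about relationships among taxa.
All ingroup taxa share the derived state '1' for cranial crest; it defines the ingroup but does not resolve relationships within it.
Most parsimonious ingroup topology: (((Taxon 9,Taxon 3),(Taxon 4,Taxon 2)),Taxon 1).
Taxon 3 and Taxon 9 form a cherry on this tree, so they are sister taxa.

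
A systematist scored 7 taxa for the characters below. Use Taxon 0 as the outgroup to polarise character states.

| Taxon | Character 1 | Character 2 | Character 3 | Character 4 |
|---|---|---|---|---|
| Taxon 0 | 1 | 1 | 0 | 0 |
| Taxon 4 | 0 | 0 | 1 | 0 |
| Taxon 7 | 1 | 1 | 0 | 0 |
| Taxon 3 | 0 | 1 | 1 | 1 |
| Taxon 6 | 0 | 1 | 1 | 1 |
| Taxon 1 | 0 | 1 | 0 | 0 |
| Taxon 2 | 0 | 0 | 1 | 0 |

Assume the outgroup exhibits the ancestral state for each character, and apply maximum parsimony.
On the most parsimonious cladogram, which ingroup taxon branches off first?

Character polarity is set by the outgroup: the derived state is whichever differs from the outgroup's state, so for Character 1, Character 2 the derived state is '0', and for the remaining characters it is '1'.
Character 1 (derived state '0') is shared by Taxon 1, Taxon 2, Taxon 3, Taxon 4, and Taxon 6 — a synapomorphy uniting that clade.
Only Taxon 2 and Taxon 4 show the derived state '0' for Character 2, supporting them as a clade.
Character 3 (derived state '1') is shared by Taxon 2, Taxon 3, Taxon 4, and Taxon 6 — a synapomorphy uniting that clade.
Character 4 (derived state '1') is shared by Taxon 3 and Taxon 6 — a synapomorphy uniting that clade.
Most parsimonious ingroup topology: ((((Taxon 4,Taxon 2),(Taxon 3,Taxon 6)),Taxon 1),Taxon 7).
Taxon 7 is sister to the clade containing all other ingroup taxa, so it is the earliest-diverging (most basal) ingroup lineage.

Taxon 7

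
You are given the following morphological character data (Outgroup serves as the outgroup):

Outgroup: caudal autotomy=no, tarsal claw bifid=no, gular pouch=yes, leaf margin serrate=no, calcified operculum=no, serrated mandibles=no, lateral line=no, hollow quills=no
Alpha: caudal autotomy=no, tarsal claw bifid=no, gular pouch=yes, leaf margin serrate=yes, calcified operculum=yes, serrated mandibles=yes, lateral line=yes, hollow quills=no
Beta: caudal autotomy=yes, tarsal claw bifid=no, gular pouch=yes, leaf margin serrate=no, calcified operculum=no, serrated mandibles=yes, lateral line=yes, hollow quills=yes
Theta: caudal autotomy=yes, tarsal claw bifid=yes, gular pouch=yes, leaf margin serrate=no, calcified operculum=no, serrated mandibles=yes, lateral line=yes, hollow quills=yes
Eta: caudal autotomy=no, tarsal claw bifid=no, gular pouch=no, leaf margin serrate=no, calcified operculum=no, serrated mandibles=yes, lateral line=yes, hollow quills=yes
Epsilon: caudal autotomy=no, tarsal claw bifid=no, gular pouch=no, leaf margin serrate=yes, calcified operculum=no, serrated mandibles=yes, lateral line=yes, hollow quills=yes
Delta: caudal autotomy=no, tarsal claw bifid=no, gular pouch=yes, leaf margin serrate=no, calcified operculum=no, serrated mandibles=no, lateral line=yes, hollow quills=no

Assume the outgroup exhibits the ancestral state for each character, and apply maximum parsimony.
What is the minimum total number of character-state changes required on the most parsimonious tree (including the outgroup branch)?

9

Character polarity is set by the outgroup: the derived state is whichever differs from the outgroup's state, so for gular pouch the derived state is 'no', and for the remaining characters it is 'yes'.
caudal autotomy (derived state 'yes') is shared by Beta and Theta — a synapomorphy uniting that clade.
tarsal claw bifid (derived state 'yes') is unique to Theta (autapomorphy; uninformative for grouping).
gular pouch: derived state 'no' in Epsilon and Eta only — synapomorphy for {Epsilon, Eta}.
leaf margin serrate groups Alpha and Epsilon, which is incompatible with the clades supported by the remaining characters; treating it as convergent (homoplasy) costs fewer steps than any alternative tree.
calcified operculum (derived state 'yes') is unique to Alpha (autapomorphy; uninformative for grouping).
serrated mandibles (derived state 'yes') is shared by Alpha, Beta, Epsilon, Eta, and Theta — a synapomorphy uniting that clade.
All ingroup taxa share the derived state 'yes' for lateral line; it defines the ingroup but does not resolve relationships within it.
hollow quills (derived state 'yes') is shared by Beta, Epsilon, Eta, and Theta — a synapomorphy uniting that clade.
Most parsimonious ingroup topology: ((Alpha,((Beta,Theta),(Eta,Epsilon))),Delta).
Changes per character on this tree: caudal autotomy: 1; tarsal claw bifid: 1; gular pouch: 1; leaf margin serrate: 2; calcified operculum: 1; serrated mandibles: 1; lateral line: 1; hollow quills: 1.
Total = 9.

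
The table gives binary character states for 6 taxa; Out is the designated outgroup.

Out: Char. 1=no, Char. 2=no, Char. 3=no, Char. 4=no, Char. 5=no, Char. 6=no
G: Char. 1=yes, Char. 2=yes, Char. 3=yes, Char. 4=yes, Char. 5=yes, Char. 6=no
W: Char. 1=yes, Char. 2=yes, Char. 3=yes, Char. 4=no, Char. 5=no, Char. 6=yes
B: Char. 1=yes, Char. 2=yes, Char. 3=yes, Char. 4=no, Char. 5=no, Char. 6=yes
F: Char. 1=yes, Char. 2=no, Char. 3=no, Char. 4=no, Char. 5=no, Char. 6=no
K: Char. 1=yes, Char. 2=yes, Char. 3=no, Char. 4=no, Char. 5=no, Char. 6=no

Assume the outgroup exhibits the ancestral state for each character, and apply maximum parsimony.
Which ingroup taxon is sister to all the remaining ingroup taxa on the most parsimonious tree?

F

The outgroup has state 'no' for every character, so 'yes' is the derived state throughout.
Char. 1 (derived state 'yes') is shared by all ingroup taxa — unites the whole ingroup.
Only B, G, K, and W show the derived state 'yes' for Char. 2, supporting them as a clade.
Char. 3 (derived state 'yes') is shared by B, G, and W — a synapomorphy uniting that clade.
Char. 4 (derived state 'yes') is unique to G (autapomorphy; uninformative for grouping).
Char. 5: derived state 'yes' in G only — an autapomorphy, so it tells us nothing about relationships among taxa.
Char. 6 (derived state 'yes') is shared by B and W — a synapomorphy uniting that clade.
Most parsimonious ingroup topology: ((K,((W,B),G)),F).
F is sister to the clade containing all other ingroup taxa, so it is the earliest-diverging (most basal) ingroup lineage.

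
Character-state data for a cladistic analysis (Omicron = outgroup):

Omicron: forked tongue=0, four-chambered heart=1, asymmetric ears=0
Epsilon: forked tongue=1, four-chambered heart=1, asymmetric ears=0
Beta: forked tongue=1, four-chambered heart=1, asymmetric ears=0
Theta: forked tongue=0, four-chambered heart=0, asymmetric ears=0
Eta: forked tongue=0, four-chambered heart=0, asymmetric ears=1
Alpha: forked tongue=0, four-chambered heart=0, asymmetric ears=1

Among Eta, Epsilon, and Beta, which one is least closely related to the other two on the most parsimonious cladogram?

Eta

Character polarity is set by the outgroup: the derived state is whichever differs from the outgroup's state, so for four-chambered heart the derived state is '0', and for the remaining characters it is '1'.
forked tongue: derived state '1' in Beta and Epsilon only — synapomorphy for {Beta, Epsilon}.
Only Alpha, Eta, and Theta show the derived state '0' for four-chambered heart, supporting them as a clade.
Only Alpha and Eta show the derived state '1' for asymmetric ears, supporting them as a clade.
Most parsimonious ingroup topology: ((Epsilon,Beta),(Theta,(Eta,Alpha))).
Beta and Epsilon share a more recent common ancestor with each other than either does with Eta, so Eta is the least closely related of the three.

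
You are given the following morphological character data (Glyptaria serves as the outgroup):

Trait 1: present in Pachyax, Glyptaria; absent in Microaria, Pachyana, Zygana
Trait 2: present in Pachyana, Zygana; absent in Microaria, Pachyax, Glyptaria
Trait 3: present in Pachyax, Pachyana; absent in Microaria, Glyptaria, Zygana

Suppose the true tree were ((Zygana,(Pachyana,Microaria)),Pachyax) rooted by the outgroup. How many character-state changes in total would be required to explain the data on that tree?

5

Map each character onto ((Zygana,(Pachyana,Microaria)),Pachyax) (rooted by Glyptaria) and count the minimum state changes it requires (Fitch parsimony):
Trait 1: 1; Trait 2: 2; Trait 3: 2.
Total tree length = 5.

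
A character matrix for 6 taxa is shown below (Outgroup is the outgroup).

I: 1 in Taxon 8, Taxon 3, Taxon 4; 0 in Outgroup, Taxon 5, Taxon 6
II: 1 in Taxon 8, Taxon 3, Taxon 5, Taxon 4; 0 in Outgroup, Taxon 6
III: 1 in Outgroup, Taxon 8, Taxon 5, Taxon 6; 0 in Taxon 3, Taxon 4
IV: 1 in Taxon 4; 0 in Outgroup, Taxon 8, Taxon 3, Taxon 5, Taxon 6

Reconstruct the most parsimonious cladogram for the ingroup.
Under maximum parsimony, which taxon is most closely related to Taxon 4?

Taxon 3

Character polarity is set by the outgroup: the derived state is whichever differs from the outgroup's state, so for III the derived state is '0', and for the remaining characters it is '1'.
I (derived state '1') is shared by Taxon 3, Taxon 4, and Taxon 8 — a synapomorphy uniting that clade.
Only Taxon 3, Taxon 4, Taxon 5, and Taxon 8 show the derived state '1' for II, supporting them as a clade.
III: derived state '0' in Taxon 3 and Taxon 4 only — synapomorphy for {Taxon 3, Taxon 4}.
IV (derived state '1') is unique to Taxon 4 (autapomorphy; uninformative for grouping).
Most parsimonious ingroup topology: (((Taxon 8,(Taxon 3,Taxon 4)),Taxon 5),Taxon 6).
Taxon 4 and Taxon 3 form a cherry on this tree, so they are sister taxa.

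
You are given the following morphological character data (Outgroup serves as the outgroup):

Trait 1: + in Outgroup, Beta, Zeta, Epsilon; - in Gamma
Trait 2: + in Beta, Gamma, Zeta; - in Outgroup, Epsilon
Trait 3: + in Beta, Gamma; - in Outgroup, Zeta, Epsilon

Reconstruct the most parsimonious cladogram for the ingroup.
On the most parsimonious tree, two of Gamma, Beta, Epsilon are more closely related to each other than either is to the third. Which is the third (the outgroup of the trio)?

Epsilon

Character polarity is set by the outgroup: the derived state is whichever differs from the outgroup's state, so for Trait 1 the derived state is '-', and for the remaining characters it is '+'.
Trait 1: derived state '-' in Gamma only — an autapomorphy, so it tells us nothing about relationships among taxa.
Only Beta, Gamma, and Zeta show the derived state '+' for Trait 2, supporting them as a clade.
Trait 3: derived state '+' in Beta and Gamma only — synapomorphy for {Beta, Gamma}.
Most parsimonious ingroup topology: (((Beta,Gamma),Zeta),Epsilon).
Gamma and Beta share a more recent common ancestor with each other than either does with Epsilon, so Epsilon is the least closely related of the three.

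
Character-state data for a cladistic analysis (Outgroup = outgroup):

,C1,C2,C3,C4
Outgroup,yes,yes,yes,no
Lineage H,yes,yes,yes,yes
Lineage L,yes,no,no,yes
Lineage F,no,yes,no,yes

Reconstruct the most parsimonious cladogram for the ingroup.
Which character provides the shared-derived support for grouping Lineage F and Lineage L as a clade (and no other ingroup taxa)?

Character polarity is set by the outgroup: the derived state is whichever differs from the outgroup's state, so for C1, C2, C3 the derived state is 'no', and for the remaining characters it is 'yes'.
C1 (derived state 'no') is unique to Lineage F (autapomorphy; uninformative for grouping).
C2 (derived state 'no') is unique to Lineage L (autapomorphy; uninformative for grouping).
C3: derived state 'no' in Lineage F and Lineage L only — synapomorphy for {Lineage F, Lineage L}.
C4 (derived state 'yes') is shared by all ingroup taxa — unites the whole ingroup.
Most parsimonious ingroup topology: (Lineage H,(Lineage L,Lineage F)).
The clade {Lineage F, Lineage L} is supported by C3: its derived state 'no' occurs in exactly those taxa and in no other taxon (including the outgroup).

C3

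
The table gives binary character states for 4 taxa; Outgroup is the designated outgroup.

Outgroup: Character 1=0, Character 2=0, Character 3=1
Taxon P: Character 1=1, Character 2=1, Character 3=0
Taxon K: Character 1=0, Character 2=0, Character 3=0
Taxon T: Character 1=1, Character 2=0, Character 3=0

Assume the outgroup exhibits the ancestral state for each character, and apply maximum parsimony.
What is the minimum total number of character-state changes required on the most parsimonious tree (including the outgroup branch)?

3

Character polarity is set by the outgroup: the derived state is whichever differs from the outgroup's state, so for Character 3 the derived state is '0', and for the remaining characters it is '1'.
Only Taxon P and Taxon T show the derived state '1' for Character 1, supporting them as a clade.
Character 2: derived state '1' in Taxon P only — an autapomorphy, so it tells us nothing about relationships among taxa.
Character 3 (derived state '0') is shared by all ingroup taxa — unites the whole ingroup.
Most parsimonious ingroup topology: ((Taxon P,Taxon T),Taxon K).
Changes per character on this tree: Character 1: 1; Character 2: 1; Character 3: 1.
Total = 3.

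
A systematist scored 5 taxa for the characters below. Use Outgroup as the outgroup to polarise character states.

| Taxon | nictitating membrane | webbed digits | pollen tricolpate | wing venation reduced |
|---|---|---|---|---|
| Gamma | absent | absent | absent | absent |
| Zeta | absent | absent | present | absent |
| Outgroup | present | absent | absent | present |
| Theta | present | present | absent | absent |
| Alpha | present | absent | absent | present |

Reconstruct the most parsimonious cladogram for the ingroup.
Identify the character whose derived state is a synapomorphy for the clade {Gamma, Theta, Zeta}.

Character polarity is set by the outgroup: the derived state is whichever differs from the outgroup's state, so for nictitating membrane, wing venation reduced the derived state is 'absent', and for the remaining characters it is 'present'.
nictitating membrane: derived state 'absent' in Gamma and Zeta only — synapomorphy for {Gamma, Zeta}.
webbed digits (derived state 'present') is unique to Theta (autapomorphy; uninformative for grouping).
pollen tricolpate: derived state 'present' in Zeta only — an autapomorphy, so it tells us nothing about relationships among taxa.
wing venation reduced (derived state 'absent') is shared by Gamma, Theta, and Zeta — a synapomorphy uniting that clade.
Most parsimonious ingroup topology: (((Zeta,Gamma),Theta),Alpha).
The clade {Gamma, Theta, Zeta} is supported by wing venation reduced: its derived state 'absent' occurs in exactly those taxa and in no other taxon (including the outgroup).

wing venation reduced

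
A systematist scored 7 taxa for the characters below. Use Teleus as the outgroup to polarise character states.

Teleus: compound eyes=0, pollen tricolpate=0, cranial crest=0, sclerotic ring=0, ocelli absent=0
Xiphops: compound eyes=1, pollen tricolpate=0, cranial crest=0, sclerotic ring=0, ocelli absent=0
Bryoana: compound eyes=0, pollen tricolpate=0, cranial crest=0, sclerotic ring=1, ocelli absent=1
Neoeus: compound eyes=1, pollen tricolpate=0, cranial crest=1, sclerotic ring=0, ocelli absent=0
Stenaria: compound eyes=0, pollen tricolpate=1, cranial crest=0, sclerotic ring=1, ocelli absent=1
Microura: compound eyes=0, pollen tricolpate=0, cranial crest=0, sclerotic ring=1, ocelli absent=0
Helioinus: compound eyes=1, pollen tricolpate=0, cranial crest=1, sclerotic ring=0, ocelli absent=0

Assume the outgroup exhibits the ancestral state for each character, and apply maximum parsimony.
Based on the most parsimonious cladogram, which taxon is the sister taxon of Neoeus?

The outgroup has state '0' for every character, so '1' is the derived state throughout.
Only Helioinus, Neoeus, and Xiphops show the derived state '1' for compound eyes, supporting them as a clade.
pollen tricolpate: derived state '1' in Stenaria only — an autapomorphy, so it tells us nothing about relationships among taxa.
Only Helioinus and Neoeus show the derived state '1' for cranial crest, supporting them as a clade.
Only Bryoana, Microura, and Stenaria show the derived state '1' for sclerotic ring, supporting them as a clade.
ocelli absent (derived state '1') is shared by Bryoana and Stenaria — a synapomorphy uniting that clade.
Most parsimonious ingroup topology: ((Xiphops,(Neoeus,Helioinus)),((Bryoana,Stenaria),Microura)).
Neoeus and Helioinus form a cherry on this tree, so they are sister taxa.

Helioinus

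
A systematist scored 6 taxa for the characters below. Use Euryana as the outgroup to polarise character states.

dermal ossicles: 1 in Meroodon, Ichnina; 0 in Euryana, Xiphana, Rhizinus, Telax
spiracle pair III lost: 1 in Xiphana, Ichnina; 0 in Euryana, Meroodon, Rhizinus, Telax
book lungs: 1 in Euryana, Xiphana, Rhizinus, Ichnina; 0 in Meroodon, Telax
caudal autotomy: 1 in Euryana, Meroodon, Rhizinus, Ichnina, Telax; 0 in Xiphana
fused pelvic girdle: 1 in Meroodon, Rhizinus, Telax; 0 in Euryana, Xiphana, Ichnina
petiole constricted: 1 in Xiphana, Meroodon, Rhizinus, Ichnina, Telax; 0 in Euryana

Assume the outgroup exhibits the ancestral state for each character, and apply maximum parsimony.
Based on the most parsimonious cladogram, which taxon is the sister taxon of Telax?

Character polarity is set by the outgroup: the derived state is whichever differs from the outgroup's state, so for book lungs, caudal autotomy the derived state is '0', and for the remaining characters it is '1'.
dermal ossicles (state '1') occurs in Ichnina and Meroodon but conflicts with the nesting implied by the other characters — most parsimoniously interpreted as homoplasy.
spiracle pair III lost: derived state '1' in Ichnina and Xiphana only — synapomorphy for {Ichnina, Xiphana}.
Only Meroodon and Telax show the derived state '0' for book lungs, supporting them as a clade.
caudal autotomy (derived state '0') is unique to Xiphana (autapomorphy; uninformative for grouping).
fused pelvic girdle: derived state '1' in Meroodon, Rhizinus, and Telax only — synapomorphy for {Meroodon, Rhizinus, Telax}.
petiole constricted (derived state '1') is shared by all ingroup taxa — unites the whole ingroup.
Most parsimonious ingroup topology: ((Xiphana,Ichnina),((Meroodon,Telax),Rhizinus)).
Telax and Meroodon form a cherry on this tree, so they are sister taxa.

Meroodon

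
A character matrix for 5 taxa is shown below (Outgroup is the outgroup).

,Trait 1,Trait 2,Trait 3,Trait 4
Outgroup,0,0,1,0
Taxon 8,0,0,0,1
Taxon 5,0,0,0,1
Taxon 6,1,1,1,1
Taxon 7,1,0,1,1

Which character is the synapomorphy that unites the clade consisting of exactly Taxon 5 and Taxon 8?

Trait 3

Character polarity is set by the outgroup: the derived state is whichever differs from the outgroup's state, so for Trait 3 the derived state is '0', and for the remaining characters it is '1'.
Trait 1: derived state '1' in Taxon 6 and Taxon 7 only — synapomorphy for {Taxon 6, Taxon 7}.
Trait 2: derived state '1' in Taxon 6 only — an autapomorphy, so it tells us nothing about relationships among taxa.
Trait 3: derived state '0' in Taxon 5 and Taxon 8 only — synapomorphy for {Taxon 5, Taxon 8}.
All ingroup taxa share the derived state '1' for Trait 4; it defines the ingroup but does not resolve relationships within it.
Most parsimonious ingroup topology: ((Taxon 8,Taxon 5),(Taxon 6,Taxon 7)).
The clade {Taxon 5, Taxon 8} is supported by Trait 3: its derived state '0' occurs in exactly those taxa and in no other taxon (including the outgroup).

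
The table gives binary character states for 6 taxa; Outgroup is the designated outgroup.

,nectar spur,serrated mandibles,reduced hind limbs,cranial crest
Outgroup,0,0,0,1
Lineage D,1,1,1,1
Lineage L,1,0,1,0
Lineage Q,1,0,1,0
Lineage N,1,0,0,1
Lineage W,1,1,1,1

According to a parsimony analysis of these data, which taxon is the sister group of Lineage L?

Character polarity is set by the outgroup: the derived state is whichever differs from the outgroup's state, so for cranial crest the derived state is '0', and for the remaining characters it is '1'.
nectar spur (derived state '1') is shared by all ingroup taxa — unites the whole ingroup.
serrated mandibles: derived state '1' in Lineage D and Lineage W only — synapomorphy for {Lineage D, Lineage W}.
reduced hind limbs: derived state '1' in Lineage D, Lineage L, Lineage Q, and Lineage W only — synapomorphy for {Lineage D, Lineage L, Lineage Q, Lineage W}.
Only Lineage L and Lineage Q show the derived state '0' for cranial crest, supporting them as a clade.
Most parsimonious ingroup topology: (((Lineage D,Lineage W),(Lineage L,Lineage Q)),Lineage N).
Lineage L and Lineage Q form a cherry on this tree, so they are sister taxa.

Lineage Q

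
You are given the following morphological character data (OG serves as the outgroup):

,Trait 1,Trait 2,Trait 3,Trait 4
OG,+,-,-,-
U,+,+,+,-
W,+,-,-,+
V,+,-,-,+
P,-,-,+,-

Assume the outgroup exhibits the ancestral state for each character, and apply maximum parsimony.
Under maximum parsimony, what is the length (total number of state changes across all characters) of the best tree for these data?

Character polarity is set by the outgroup: the derived state is whichever differs from the outgroup's state, so for Trait 1 the derived state is '-', and for the remaining characters it is '+'.
Trait 1: derived state '-' in P only — an autapomorphy, so it tells us nothing about relationships among taxa.
Trait 2 (derived state '+') is unique to U (autapomorphy; uninformative for grouping).
Trait 3 (derived state '+') is shared by P and U — a synapomorphy uniting that clade.
Trait 4: derived state '+' in V and W only — synapomorphy for {V, W}.
Most parsimonious ingroup topology: ((U,P),(W,V)).
Changes per character on this tree: Trait 1: 1; Trait 2: 1; Trait 3: 1; Trait 4: 1.
Total = 4.

4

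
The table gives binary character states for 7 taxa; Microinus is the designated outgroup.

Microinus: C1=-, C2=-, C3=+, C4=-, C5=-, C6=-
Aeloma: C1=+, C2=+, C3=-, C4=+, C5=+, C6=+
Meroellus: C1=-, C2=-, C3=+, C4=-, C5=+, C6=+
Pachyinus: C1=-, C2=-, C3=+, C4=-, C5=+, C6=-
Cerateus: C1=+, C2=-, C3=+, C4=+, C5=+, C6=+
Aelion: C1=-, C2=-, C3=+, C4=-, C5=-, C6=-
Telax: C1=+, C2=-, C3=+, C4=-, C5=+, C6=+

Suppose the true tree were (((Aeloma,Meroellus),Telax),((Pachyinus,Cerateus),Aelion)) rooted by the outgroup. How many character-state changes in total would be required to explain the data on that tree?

Map each character onto (((Aeloma,Meroellus),Telax),((Pachyinus,Cerateus),Aelion)) (rooted by Microinus) and count the minimum state changes it requires (Fitch parsimony):
C1: 3; C2: 1; C3: 1; C4: 2; C5: 2; C6: 2.
Total tree length = 11.

11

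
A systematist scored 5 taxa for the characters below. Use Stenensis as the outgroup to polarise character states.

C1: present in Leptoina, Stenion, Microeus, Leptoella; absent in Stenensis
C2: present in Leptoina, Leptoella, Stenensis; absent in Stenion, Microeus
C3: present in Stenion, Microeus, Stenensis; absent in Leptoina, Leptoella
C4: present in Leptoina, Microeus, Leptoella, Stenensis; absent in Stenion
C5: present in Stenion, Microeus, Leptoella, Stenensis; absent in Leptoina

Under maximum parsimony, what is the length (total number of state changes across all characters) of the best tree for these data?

5

Character polarity is set by the outgroup: the derived state is whichever differs from the outgroup's state, so for C2, C3, C4, C5 the derived state is 'absent', and for the remaining characters it is 'present'.
All ingroup taxa share the derived state 'present' for C1; it defines the ingroup but does not resolve relationships within it.
C2 (derived state 'absent') is shared by Microeus and Stenion — a synapomorphy uniting that clade.
Only Leptoella and Leptoina show the derived state 'absent' for C3, supporting them as a clade.
C4 (derived state 'absent') is unique to Stenion (autapomorphy; uninformative for grouping).
C5: derived state 'absent' in Leptoina only — an autapomorphy, so it tells us nothing about relationships among taxa.
Most parsimonious ingroup topology: ((Leptoina,Leptoella),(Stenion,Microeus)).
Changes per character on this tree: C1: 1; C2: 1; C3: 1; C4: 1; C5: 1.
Total = 5.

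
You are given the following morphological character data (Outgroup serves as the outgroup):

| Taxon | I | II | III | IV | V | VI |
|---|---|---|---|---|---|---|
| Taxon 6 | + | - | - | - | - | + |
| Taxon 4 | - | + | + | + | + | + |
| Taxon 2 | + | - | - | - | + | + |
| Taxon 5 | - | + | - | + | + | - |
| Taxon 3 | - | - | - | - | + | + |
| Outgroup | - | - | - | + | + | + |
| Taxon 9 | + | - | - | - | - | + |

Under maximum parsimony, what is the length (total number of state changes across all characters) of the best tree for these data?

6

Character polarity is set by the outgroup: the derived state is whichever differs from the outgroup's state, so for IV, V, VI the derived state is '-', and for the remaining characters it is '+'.
I: derived state '+' in Taxon 2, Taxon 6, and Taxon 9 only — synapomorphy for {Taxon 2, Taxon 6, Taxon 9}.
II (derived state '+') is shared by Taxon 4 and Taxon 5 — a synapomorphy uniting that clade.
III: derived state '+' in Taxon 4 only — an autapomorphy, so it tells us nothing about relationships among taxa.
IV: derived state '-' in Taxon 2, Taxon 3, Taxon 6, and Taxon 9 only — synapomorphy for {Taxon 2, Taxon 3, Taxon 6, Taxon 9}.
Only Taxon 6 and Taxon 9 show the derived state '-' for V, supporting them as a clade.
VI: derived state '-' in Taxon 5 only — an autapomorphy, so it tells us nothing about relationships among taxa.
Most parsimonious ingroup topology: (((Taxon 2,(Taxon 6,Taxon 9)),Taxon 3),(Taxon 5,Taxon 4)).
Changes per character on this tree: I: 1; II: 1; III: 1; IV: 1; V: 1; VI: 1.
Total = 6.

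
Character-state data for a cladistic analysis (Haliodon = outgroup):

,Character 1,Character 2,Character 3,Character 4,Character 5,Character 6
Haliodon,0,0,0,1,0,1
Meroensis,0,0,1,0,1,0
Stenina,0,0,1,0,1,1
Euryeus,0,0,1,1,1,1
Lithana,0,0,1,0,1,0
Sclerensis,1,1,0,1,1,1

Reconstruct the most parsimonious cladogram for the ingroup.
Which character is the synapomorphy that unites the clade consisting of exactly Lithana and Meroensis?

Character 6

Character polarity is set by the outgroup: the derived state is whichever differs from the outgroup's state, so for Character 4, Character 6 the derived state is '0', and for the remaining characters it is '1'.
Character 1 (derived state '1') is unique to Sclerensis (autapomorphy; uninformative for grouping).
Character 2 (derived state '1') is unique to Sclerensis (autapomorphy; uninformative for grouping).
Character 3: derived state '1' in Euryeus, Lithana, Meroensis, and Stenina only — synapomorphy for {Euryeus, Lithana, Meroensis, Stenina}.
Only Lithana, Meroensis, and Stenina show the derived state '0' for Character 4, supporting them as a clade.
Character 5 (derived state '1') is shared by all ingroup taxa — unites the whole ingroup.
Character 6 (derived state '0') is shared by Lithana and Meroensis — a synapomorphy uniting that clade.
Most parsimonious ingroup topology: ((((Meroensis,Lithana),Stenina),Euryeus),Sclerensis).
The clade {Lithana, Meroensis} is supported by Character 6: its derived state '0' occurs in exactly those taxa and in no other taxon (including the outgroup).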